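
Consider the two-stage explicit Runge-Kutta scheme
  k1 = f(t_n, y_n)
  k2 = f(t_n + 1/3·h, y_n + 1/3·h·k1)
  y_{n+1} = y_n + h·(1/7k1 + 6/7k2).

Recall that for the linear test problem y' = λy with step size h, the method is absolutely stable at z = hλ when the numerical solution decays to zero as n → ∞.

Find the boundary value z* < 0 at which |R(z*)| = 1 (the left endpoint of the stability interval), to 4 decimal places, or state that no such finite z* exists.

On y'=λy, z=hλ:
  k1=λy_n ⇒ h·k1=z·y_n;  k2=λ(1+1/3z)y_n ⇒ h·k2=z(1+1/3z)y_n
  y_{n+1}/y_n = 1 + 1/7z + 6/7z(1+1/3z) = 1 + z + 2/7z²
  ⇒ R(z) = 1 + z + 2/7z².

Need |R(x)|<1, x<0.
x=-0.97: |R|=0.2988
R=1: x+2/7x²=0 ⇒ x=−7/2=-3.5000; min R=1−1/(4·2/7)=0.1250>−1
Confirm numerically:
  x=-3.170: |R|=0.70111 <1
  x=-2.117: |R|=0.16348 <1
  x=-1.842: |R|=0.12742 <1
  x=-3.859: |R|=1.39582 >1
  x=-3.842: |R|=1.37542 >1
  x=-3.719: |R|=1.23270 >1
So |R|<1 on (-3.5000, 0).

left endpoint -3.5000.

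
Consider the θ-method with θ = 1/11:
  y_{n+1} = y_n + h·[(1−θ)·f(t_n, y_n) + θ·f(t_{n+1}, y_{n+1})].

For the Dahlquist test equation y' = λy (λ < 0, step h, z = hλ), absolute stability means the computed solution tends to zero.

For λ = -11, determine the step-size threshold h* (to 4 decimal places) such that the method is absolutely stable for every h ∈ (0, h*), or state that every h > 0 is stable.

With y'=λy (z=hλ):
  y_{n+1} = y_n + z·[10/11·y_n + 1/11·y_{n+1}] ⇒ (1 − 1/11z)y_{n+1} = (1 + 10/11z)y_n
  R(z) = (1 + 10/11z)/(1 − 1/11z).

Need |R(x)|<1, x<0.
x=-0.62: |R|=0.4131
R=−1: 1+10/11x = −1+1/11x ⇒ -9/11x=2 ⇒ x=2/(-9/11)=-2.4444
Confirm numerically:
  x=-2.230: |R|=0.85412 <1
  x=-2.164: |R|=0.80826 <1
  x=-2.144: |R|=0.79428 <1
  x=-2.879: |R|=1.28179 >1
  x=-2.489: |R|=1.02973 >1
Interval (-2.4444, 0).

(-2.4444,0); λ=-11 ⇒ h* = (22/9)/11 = 0.2222.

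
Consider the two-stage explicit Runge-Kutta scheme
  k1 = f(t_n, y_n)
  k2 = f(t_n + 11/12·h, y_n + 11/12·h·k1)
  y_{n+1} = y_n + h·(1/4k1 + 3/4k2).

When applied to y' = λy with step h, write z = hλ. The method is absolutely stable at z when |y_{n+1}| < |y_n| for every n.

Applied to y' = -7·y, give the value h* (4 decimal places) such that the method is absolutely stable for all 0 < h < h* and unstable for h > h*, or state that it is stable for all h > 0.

On y'=λy, z=hλ:
  k1=λy_n ⇒ h·k1=z·y_n;  k2=λ(1+11/12z)y_n ⇒ h·k2=z(1+11/12z)y_n
  y_{n+1}/y_n = 1 + 1/4z + 3/4z(1+11/12z) = 1 + z + 11/16z²
  Hence R(z) = 1 + z + 11/16z².

Solve |R(x)|<1 on ℝ⁻.
x=-0.65: |R|=0.6405
R=1: x+11/16x²=0 ⇒ x=−16/11=-1.4545; min R=1−1/(4·11/16)=0.6364>−1
Confirm numerically:
  x=-1.398: |R|=0.94565 <1
  x=-1.356: |R|=0.90813 <1
  x=-0.842: |R|=0.64541 <1
  x=-0.707: |R|=0.63665 <1
  x=-2.014: |R|=1.77463 >1
  x=-1.824: |R|=1.46330 >1
Interval (-1.4545, 0).

(-1.4545,0); λ=-7 ⇒ h* = (16/11)/7 = 0.2078.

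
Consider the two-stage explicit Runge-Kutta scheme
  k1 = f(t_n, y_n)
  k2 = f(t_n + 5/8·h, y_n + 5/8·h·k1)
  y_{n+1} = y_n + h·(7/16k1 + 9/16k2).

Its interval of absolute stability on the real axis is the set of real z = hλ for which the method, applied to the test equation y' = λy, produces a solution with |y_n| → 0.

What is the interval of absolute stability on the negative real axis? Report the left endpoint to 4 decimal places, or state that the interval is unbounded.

(-2.8444, 0).

Test eqn y'=λy, z=hλ:
  k1=λy_n ⇒ h·k1=z·y_n;  k2=λ(1+5/8z)y_n ⇒ h·k2=z(1+5/8z)y_n
  y_{n+1}/y_n = 1 + 7/16z + 9/16z(1+5/8z) = 1 + z + 45/128z²
  R(z) = 1 + z + 45/128z².

Find x<0 with |R(x)|<1.
x=-1.7: |R|=0.3160
R=1: x+45/128x²=0 ⇒ x=−128/45=-2.8444; min R=1−1/(4·45/128)=0.2889>−1
Confirm numerically:
  x=-1.596: |R|=0.29951 <1
  x=-1.499: |R|=0.29096 <1
  x=-1.420: |R|=0.28889 <1
  x=-1.184: |R|=0.30884 <1
  x=-3.100: |R|=1.27852 >1
  x=-3.002: |R|=1.16628 >1
Interval (-2.8444, 0).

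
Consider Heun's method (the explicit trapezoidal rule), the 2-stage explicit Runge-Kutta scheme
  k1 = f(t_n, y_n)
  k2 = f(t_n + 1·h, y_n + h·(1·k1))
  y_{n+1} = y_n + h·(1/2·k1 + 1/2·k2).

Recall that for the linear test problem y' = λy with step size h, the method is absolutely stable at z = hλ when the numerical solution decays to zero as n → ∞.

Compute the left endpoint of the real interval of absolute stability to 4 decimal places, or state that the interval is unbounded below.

Test eqn y'=λy, z=hλ:
  order 2, 2-stage ⇒ R(z)=1+z+z^2/2
  (e.g. R(-1.66)=0.71780, |R|=0.71780)

Solve |R(x)|<1 on ℝ⁻.
x=-1.66: |R|=0.7178
|R(-2.38)|=1.4522 |R(-1.33)|=0.5544 |R(-0.85)|=0.5112
Bisect:
  x_lo=-2.6843 |R|=1.9184  x_hi=-0.1068 |R|=0.8989
  mid=-1.39553 |R|=0.57822 →hi
  mid=-2.03991 |R|=1.04071 →lo
  mid=-1.71772 |R|=0.75756 →hi
  mid=-1.87882 |R|=0.88616 →hi
  mid=-1.95937 |R|=0.96019 →hi
  mid=-1.99964 |R|=0.99964 →hi
  mid=-2.01978 |R|=1.01997 →lo
  ...
  [-2.00011,-1.99995] ⇒ x*=-2.0000
Interval (-2.0000, 0).

z* = -2.0000.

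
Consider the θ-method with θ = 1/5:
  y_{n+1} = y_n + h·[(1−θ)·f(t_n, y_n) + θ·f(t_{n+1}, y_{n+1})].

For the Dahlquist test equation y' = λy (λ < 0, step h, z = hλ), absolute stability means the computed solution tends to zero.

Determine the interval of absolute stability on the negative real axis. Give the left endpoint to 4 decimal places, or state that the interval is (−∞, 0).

Set f=λy, z=hλ:
  y_{n+1} = y_n + z·[4/5·y_n + 1/5·y_{n+1}] ⇒ (1 − 1/5z)y_{n+1} = (1 + 4/5z)y_n
  Hence R(z) = (1 + 4/5z)/(1 − 1/5z).

Find x<0 with |R(x)|<1.
x=-1.04: |R|=0.1391
R=−1: 1+4/5x = −1+1/5x ⇒ -3/5x=2 ⇒ x=2/(-3/5)=-3.3333
Confirm numerically:
  x=-2.565: |R|=0.69531 <1
  x=-2.366: |R|=0.60603 <1
  x=-2.030: |R|=0.44381 <1
  x=-1.443: |R|=0.11982 <1
  x=-3.609: |R|=1.09606 >1
  x=-3.452: |R|=1.04212 >1
So |R|<1 on (-3.3333, 0).

z∈(-3.3333,0).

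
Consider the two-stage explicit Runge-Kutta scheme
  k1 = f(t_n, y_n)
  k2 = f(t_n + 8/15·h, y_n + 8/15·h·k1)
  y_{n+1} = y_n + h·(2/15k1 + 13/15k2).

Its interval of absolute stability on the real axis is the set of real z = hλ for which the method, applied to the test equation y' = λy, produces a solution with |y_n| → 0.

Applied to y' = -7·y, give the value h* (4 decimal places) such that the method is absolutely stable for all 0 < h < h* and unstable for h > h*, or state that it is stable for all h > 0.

On y'=λy, z=hλ:
  k1=λy_n ⇒ h·k1=z·y_n;  k2=λ(1+8/15z)y_n ⇒ h·k2=z(1+8/15z)y_n
  y_{n+1}/y_n = 1 + 2/15z + 13/15z(1+8/15z) = 1 + z + 104/225z²
  R(z) = 1 + z + 104/225z².

Solve |R(x)|<1 on ℝ⁻.
x=-1.47: |R|=0.5288
R=1: x+104/225x²=0 ⇒ x=−225/104=-2.1635; min R=1−1/(4·104/225)=0.4591>−1
Confirm numerically:
  x=-2.043: |R|=0.88625 <1
  x=-1.855: |R|=0.73552 <1
  x=-1.767: |R|=0.67619 <1
  x=-2.448: |R|=1.32196 >1
  x=-2.413: |R|=1.27832 >1
  x=-2.348: |R|=1.20028 >1
Interval (-2.1635, 0).

(-2.1635,0); λ=-7 ⇒ h* = (225/104)/7 = 0.3091.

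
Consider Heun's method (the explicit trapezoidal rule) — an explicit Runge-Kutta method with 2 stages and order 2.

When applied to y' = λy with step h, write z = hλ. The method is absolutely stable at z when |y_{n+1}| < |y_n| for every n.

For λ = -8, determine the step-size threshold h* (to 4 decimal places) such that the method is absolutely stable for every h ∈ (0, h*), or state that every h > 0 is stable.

Set f=λy, z=hλ:
  order 2, 2-stage ⇒ R(z)=1+z+z^2/2
  (e.g. R(-0.86)=0.50980, |R|=0.50980)

Solve |R(x)|<1 on ℝ⁻.
x=-0.86: |R|=0.5098
|R(-2.04)|=1.0408 |R(-1.82)|=0.8362 |R(-1.17)|=0.5144
Bisect:
  x_lo=-2.7825 |R|=2.0886  x_hi=-0.1367 |R|=0.8727
  mid=-1.45957 |R|=0.60560 →hi
  mid=-2.12102 |R|=1.12834 →lo
  mid=-1.79030 |R|=0.81228 →hi
  mid=-1.95566 |R|=0.95664 →hi
  mid=-2.03834 |R|=1.03907 →lo
  mid=-1.99700 |R|=0.99700 →hi
  mid=-2.01767 |R|=1.01782 →lo
  mid=-2.00733 |R|=1.00736 →lo
  mid=-2.00217 |R|=1.00217 →lo
  mid=-1.99958 |R|=0.99958 →hi
  ...
  [-2.00007,-1.99991] ⇒ x*=-2.0000
So |R|<1 on (-2.0000, 0).

(-2.0000,0); λ=-8 ⇒ h* = 0.2500.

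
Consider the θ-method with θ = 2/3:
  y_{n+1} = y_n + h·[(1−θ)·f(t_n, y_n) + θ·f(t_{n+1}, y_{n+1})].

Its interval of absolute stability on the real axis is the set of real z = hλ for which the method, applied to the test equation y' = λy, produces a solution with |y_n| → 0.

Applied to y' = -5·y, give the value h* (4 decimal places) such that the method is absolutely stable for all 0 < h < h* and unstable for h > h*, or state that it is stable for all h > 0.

(−∞, 0) — no finite endpoint. Any h>0 works for λ=-5.

Set f=λy, z=hλ:
  y_{n+1} = y_n + z·[1/3·y_n + 2/3·y_{n+1}] ⇒ (1 − 2/3z)y_{n+1} = (1 + 1/3z)y_n
  so R(z) = (1 + 1/3z)/(1 − 2/3z).

Boundary: |R(x)|=1, x<0.
x=-1.56: |R|=0.2353
x=-2: |R|=0.1429
x=-10: |R|=0.3043
x=-100: |R|=0.4778
θ=2/3≥1/2 ⇒ |1+1/3x|<|1−2/3x| ∀x<0 ⇒ unbounded interval.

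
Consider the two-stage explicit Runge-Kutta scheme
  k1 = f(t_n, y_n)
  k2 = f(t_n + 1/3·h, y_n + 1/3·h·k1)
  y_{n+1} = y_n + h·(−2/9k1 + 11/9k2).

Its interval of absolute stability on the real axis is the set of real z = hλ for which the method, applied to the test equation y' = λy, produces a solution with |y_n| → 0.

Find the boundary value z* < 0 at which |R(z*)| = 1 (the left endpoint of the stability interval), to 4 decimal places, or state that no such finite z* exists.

z* = -2.4545.

On y'=λy, z=hλ:
  k1=λy_n ⇒ h·k1=z·y_n;  k2=λ(1+1/3z)y_n ⇒ h·k2=z(1+1/3z)y_n
  y_{n+1}/y_n = 1 − 2/9z + 11/9z(1+1/3z) = 1 + z + 11/27z²
  Hence R(z) = 1 + z + 11/27z².

Boundary: |R(x)|=1, x<0.
x=-0.37: |R|=0.6858
R=1: x+11/27x²=0 ⇒ x=−27/11=-2.4545; min R=1−1/(4·11/27)=0.3864>−1
Confirm numerically:
  x=-2.430: |R|=0.97570 <1
  x=-1.945: |R|=0.59623 <1
  x=-1.480: |R|=0.41239 <1
  x=-1.265: |R|=0.38694 <1
  x=-2.994: |R|=1.65801 >1
  x=-2.718: |R|=1.29173 >1
  x=-2.675: |R|=1.24025 >1
Interval (-2.4545, 0).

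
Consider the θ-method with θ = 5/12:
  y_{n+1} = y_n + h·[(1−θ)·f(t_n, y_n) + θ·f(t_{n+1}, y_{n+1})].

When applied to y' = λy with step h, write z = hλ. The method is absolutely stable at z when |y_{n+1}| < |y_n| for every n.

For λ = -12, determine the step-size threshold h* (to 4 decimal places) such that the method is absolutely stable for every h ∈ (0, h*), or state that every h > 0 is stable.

Set f=λy, z=hλ:
  y_{n+1} = y_n + z·[7/12·y_n + 5/12·y_{n+1}] ⇒ (1 − 5/12z)y_{n+1} = (1 + 7/12z)y_n
  ⇒ R(z) = (1 + 7/12z)/(1 − 5/12z).

Find x<0 with |R(x)|<1.
x=-1.14: |R|=0.2271
R=−1: 1+7/12x = −1+5/12x ⇒ -1/6x=2 ⇒ x=2/(-1/6)=-12.0000
Confirm numerically:
  x=-10.085: |R|=0.93865 <1
  x=-7.380: |R|=0.81104 <1
  x=-6.850: |R|=0.77730 <1
  x=-5.623: |R|=0.68206 <1
  x=-12.419: |R|=1.01131 >1
  x=-12.298: |R|=1.00811 >1
  x=-12.175: |R|=1.00480 >1
Stable set (-12.0000, 0).

(-12.0000,0); λ=-12 ⇒ h* = (12)/12 = 1.0000.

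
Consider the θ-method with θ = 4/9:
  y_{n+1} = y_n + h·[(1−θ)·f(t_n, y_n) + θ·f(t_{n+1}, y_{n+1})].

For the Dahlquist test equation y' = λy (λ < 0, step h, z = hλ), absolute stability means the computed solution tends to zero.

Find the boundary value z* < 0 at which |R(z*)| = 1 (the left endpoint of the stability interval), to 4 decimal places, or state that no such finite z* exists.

On y'=λy, z=hλ:
  y_{n+1} = y_n + z·[5/9·y_n + 4/9·y_{n+1}] ⇒ (1 − 4/9z)y_{n+1} = (1 + 5/9z)y_n
  R(z) = (1 + 5/9z)/(1 − 4/9z).

Solve |R(x)|<1 on ℝ⁻.
x=-0.72: |R|=0.4545
R=−1: 1+5/9x = −1+4/9x ⇒ -1/9x=2 ⇒ x=2/(-1/9)=-18.0000
Confirm numerically:
  x=-15.029: |R|=0.95701 <1
  x=-11.683: |R|=0.88665 <1
  x=-10.143: |R|=0.84150 <1
  x=-7.824: |R|=0.74747 <1
  x=-18.340: |R|=1.00413 >1
  x=-18.260: |R|=1.00317 >1
  x=-18.222: |R|=1.00271 >1
Stable set (-18.0000, 0).

left endpoint -18.0000.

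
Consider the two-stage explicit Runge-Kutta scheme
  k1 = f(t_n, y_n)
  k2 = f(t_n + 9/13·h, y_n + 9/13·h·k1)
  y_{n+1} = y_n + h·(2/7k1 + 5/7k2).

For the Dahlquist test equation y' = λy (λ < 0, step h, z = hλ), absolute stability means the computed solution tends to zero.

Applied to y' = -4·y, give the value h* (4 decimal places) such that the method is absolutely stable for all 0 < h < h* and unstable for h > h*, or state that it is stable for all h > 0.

(-2.0222,0); λ=-4 ⇒ h* = (91/45)/4 = 0.5056.

On y'=λy, z=hλ:
  k1=λy_n ⇒ h·k1=z·y_n;  k2=λ(1+9/13z)y_n ⇒ h·k2=z(1+9/13z)y_n
  y_{n+1}/y_n = 1 + 2/7z + 5/7z(1+9/13z) = 1 + z + 45/91z²
  Hence R(z) = 1 + z + 45/91z².

Find x<0 with |R(x)|<1.
x=-0.7: |R|=0.5423
R=1: x+45/91x²=0 ⇒ x=−91/45=-2.0222; min R=1−1/(4·45/91)=0.4944>−1
Confirm numerically:
  x=-1.690: |R|=0.72236 <1
  x=-1.238: |R|=0.51990 <1
  x=-1.206: |R|=0.51323 <1
  x=-2.359: |R|=1.39286 >1
  x=-2.128: |R|=1.11131 >1
Stable set (-2.0222, 0).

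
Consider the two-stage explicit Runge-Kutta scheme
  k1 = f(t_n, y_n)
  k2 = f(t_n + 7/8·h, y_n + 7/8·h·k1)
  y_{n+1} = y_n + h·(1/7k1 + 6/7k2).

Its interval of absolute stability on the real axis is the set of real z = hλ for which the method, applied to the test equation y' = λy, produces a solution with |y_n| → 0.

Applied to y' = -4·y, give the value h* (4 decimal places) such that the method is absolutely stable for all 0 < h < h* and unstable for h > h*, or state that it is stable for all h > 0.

On y'=λy, z=hλ:
  k1=λy_n ⇒ h·k1=z·y_n;  k2=λ(1+7/8z)y_n ⇒ h·k2=z(1+7/8z)y_n
  y_{n+1}/y_n = 1 + 1/7z + 6/7z(1+7/8z) = 1 + z + 3/4z²
  R(z) = 1 + z + 3/4z².

Find x<0 with |R(x)|<1.
x=-1.69: |R|=1.4521
R=1: x+3/4x²=0 ⇒ x=−4/3=-1.3333; min R=1−1/(4·3/4)=0.6667>−1
Confirm numerically:
  x=-1.149: |R|=0.84115 <1
  x=-0.970: |R|=0.73568 <1
  x=-0.639: |R|=0.66724 <1
  x=-1.695: |R|=1.45977 >1
  x=-1.551: |R|=1.25320 >1
So |R|<1 on (-1.3333, 0).

(-1.3333,0); λ=-4 ⇒ h* = (4/3)/4 = 0.3333.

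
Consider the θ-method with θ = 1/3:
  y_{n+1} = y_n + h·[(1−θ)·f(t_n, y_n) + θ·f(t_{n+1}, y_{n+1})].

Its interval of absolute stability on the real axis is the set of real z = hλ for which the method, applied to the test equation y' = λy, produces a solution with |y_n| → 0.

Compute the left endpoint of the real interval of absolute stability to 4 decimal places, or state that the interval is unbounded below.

On y'=λy, z=hλ:
  y_{n+1} = y_n + z·[2/3·y_n + 1/3·y_{n+1}] ⇒ (1 − 1/3z)y_{n+1} = (1 + 2/3z)y_n
  so R(z) = (1 + 2/3z)/(1 − 1/3z).

Need |R(x)|<1, x<0.
x=-0.47: |R|=0.5937
R=−1: 1+2/3x = −1+1/3x ⇒ -1/3x=2 ⇒ x=2/(-1/3)=-6.0000
Confirm numerically:
  x=-5.254: |R|=0.90962 <1
  x=-5.162: |R|=0.89733 <1
  x=-3.804: |R|=0.67725 <1
  x=-6.325: |R|=1.03485 >1
  x=-6.060: |R|=1.00662 >1
Stable set (-6.0000, 0).

z* = -6.0000.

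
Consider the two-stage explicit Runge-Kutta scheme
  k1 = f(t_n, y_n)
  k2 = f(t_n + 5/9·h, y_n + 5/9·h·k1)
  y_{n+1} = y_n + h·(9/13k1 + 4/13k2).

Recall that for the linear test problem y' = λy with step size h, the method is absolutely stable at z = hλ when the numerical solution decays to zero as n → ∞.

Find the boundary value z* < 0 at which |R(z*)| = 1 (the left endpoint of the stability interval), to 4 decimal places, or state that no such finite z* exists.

Set f=λy, z=hλ:
  k1=λy_n ⇒ h·k1=z·y_n;  k2=λ(1+5/9z)y_n ⇒ h·k2=z(1+5/9z)y_n
  y_{n+1}/y_n = 1 + 9/13z + 4/13z(1+5/9z) = 1 + z + 20/117z²
  so R(z) = 1 + z + 20/117z².

Boundary: |R(x)|=1, x<0.
x=-1.78: |R|=0.2384
R=1: x+20/117x²=0 ⇒ x=−117/20=-5.8500; min R=1−1/(4·20/117)=-0.4625>−1
Confirm numerically:
  x=-3.515: |R|=0.40300 <1
  x=-2.638: |R|=0.44842 <1
  x=-2.496: |R|=0.43104 <1
  x=-2.441: |R|=0.42246 <1
  x=-6.283: |R|=1.46505 >1
  x=-6.170: |R|=1.33750 >1
  x=-6.068: |R|=1.22612 >1
Interval (-5.8500, 0).

z* = -5.8500.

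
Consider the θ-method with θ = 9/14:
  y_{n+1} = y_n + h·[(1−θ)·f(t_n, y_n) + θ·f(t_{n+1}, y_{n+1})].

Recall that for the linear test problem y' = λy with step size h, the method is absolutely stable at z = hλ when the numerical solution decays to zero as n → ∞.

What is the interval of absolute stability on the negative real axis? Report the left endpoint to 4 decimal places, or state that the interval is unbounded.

Test eqn y'=λy, z=hλ:
  y_{n+1} = y_n + z·[5/14·y_n + 9/14·y_{n+1}] ⇒ (1 − 9/14z)y_{n+1} = (1 + 5/14z)y_n
  so R(z) = (1 + 5/14z)/(1 − 9/14z).

Solve |R(x)|<1 on ℝ⁻.
x=-0.72: |R|=0.5078
x=-2: |R|=0.1250
x=-10: |R|=0.3462
x=-100: |R|=0.5317
θ=9/14≥1/2 ⇒ |1+5/14x|<|1−9/14x| ∀x<0 ⇒ stable on all of ℝ⁻.

interval (−∞, 0).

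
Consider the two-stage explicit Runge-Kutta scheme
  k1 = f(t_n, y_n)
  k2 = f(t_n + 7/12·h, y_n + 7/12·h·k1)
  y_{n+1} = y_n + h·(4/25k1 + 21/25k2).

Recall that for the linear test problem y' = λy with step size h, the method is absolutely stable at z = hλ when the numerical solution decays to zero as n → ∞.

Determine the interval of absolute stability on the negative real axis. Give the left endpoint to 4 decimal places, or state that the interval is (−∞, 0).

Set f=λy, z=hλ:
  k1=λy_n ⇒ h·k1=z·y_n;  k2=λ(1+7/12z)y_n ⇒ h·k2=z(1+7/12z)y_n
  y_{n+1}/y_n = 1 + 4/25z + 21/25z(1+7/12z) = 1 + z + 49/100z²
  R(z) = 1 + z + 49/100z².

Need |R(x)|<1, x<0.
x=-1.54: |R|=0.6221
R=1: x+49/100x²=0 ⇒ x=−100/49=-2.0408; min R=1−1/(4·49/100)=0.4898>−1
Confirm numerically:
  x=-1.557: |R|=0.63088 <1
  x=-1.175: |R|=0.50151 <1
  x=-1.164: |R|=0.49990 <1
  x=-2.634: |R|=1.76560 >1
  x=-2.143: |R|=1.10730 >1
Stable set (-2.0408, 0).

(-2.0408, 0).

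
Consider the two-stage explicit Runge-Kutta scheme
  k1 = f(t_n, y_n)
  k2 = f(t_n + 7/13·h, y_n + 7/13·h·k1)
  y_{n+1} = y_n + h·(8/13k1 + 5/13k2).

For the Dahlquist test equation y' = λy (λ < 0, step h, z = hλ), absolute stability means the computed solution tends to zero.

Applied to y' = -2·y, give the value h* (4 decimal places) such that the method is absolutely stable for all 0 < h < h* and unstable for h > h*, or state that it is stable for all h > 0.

(-4.8286,0); λ=-2 ⇒ h* = (169/35)/2 = 2.4143.

Set f=λy, z=hλ:
  k1=λy_n ⇒ h·k1=z·y_n;  k2=λ(1+7/13z)y_n ⇒ h·k2=z(1+7/13z)y_n
  y_{n+1}/y_n = 1 + 8/13z + 5/13z(1+7/13z) = 1 + z + 35/169z²
  so R(z) = 1 + z + 35/169z².

Find x<0 with |R(x)|<1.
x=-1.74: |R|=0.1130
R=1: x+35/169x²=0 ⇒ x=−169/35=-4.8286; min R=1−1/(4·35/169)=-0.2071>−1
Confirm numerically:
  x=-4.307: |R|=0.53477 <1
  x=-3.722: |R|=0.14702 <1
  x=-3.697: |R|=0.13361 <1
  x=-1.950: |R|=0.16250 <1
  x=-5.321: |R|=1.54265 >1
  x=-5.296: |R|=1.51268 >1
  x=-5.244: |R|=1.45117 >1
So |R|<1 on (-4.8286, 0).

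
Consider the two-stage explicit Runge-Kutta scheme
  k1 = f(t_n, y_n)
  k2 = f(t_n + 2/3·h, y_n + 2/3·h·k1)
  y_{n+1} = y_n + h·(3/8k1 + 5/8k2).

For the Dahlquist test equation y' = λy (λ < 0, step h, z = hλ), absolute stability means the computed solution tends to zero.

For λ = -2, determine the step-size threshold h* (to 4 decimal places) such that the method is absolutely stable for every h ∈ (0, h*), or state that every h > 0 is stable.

Set f=λy, z=hλ:
  k1=λy_n ⇒ h·k1=z·y_n;  k2=λ(1+2/3z)y_n ⇒ h·k2=z(1+2/3z)y_n
  y_{n+1}/y_n = 1 + 3/8z + 5/8z(1+2/3z) = 1 + z + 5/12z²
  R(z) = 1 + z + 5/12z².

Find x<0 with |R(x)|<1.
x=-1.49: |R|=0.4350
R=1: x+5/12x²=0 ⇒ x=−12/5=-2.4000; min R=1−1/(4·5/12)=0.4000>−1
Confirm numerically:
  x=-2.152: |R|=0.77763 <1
  x=-2.025: |R|=0.68359 <1
  x=-1.215: |R|=0.40009 <1
  x=-1.160: |R|=0.40067 <1
  x=-2.890: |R|=1.59004 >1
  x=-2.602: |R|=1.21900 >1
  x=-2.455: |R|=1.05626 >1
So |R|<1 on (-2.4000, 0).

(-2.4000,0); λ=-2 ⇒ h* = (12/5)/2 = 1.2000.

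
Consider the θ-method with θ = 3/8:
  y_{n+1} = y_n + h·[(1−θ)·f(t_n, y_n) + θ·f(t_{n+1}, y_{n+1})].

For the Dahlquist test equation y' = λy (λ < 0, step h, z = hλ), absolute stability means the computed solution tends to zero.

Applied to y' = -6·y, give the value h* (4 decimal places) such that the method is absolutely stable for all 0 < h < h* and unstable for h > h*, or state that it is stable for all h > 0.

(-8.0000,0); λ=-6 ⇒ h* = (8)/6 = 1.3333.

Test eqn y'=λy, z=hλ:
  y_{n+1} = y_n + z·[5/8·y_n + 3/8·y_{n+1}] ⇒ (1 − 3/8z)y_{n+1} = (1 + 5/8z)y_n
  so R(z) = (1 + 5/8z)/(1 − 3/8z).

Find x<0 with |R(x)|<1.
x=-1.51: |R|=0.0359
R=−1: 1+5/8x = −1+3/8x ⇒ -1/4x=2 ⇒ x=2/(-1/4)=-8.0000
Confirm numerically:
  x=-7.030: |R|=0.93331 <1
  x=-6.059: |R|=0.85170 <1
  x=-4.598: |R|=0.68780 <1
  x=-8.463: |R|=1.02773 >1
  x=-8.259: |R|=1.01580 >1
Stable set (-8.0000, 0).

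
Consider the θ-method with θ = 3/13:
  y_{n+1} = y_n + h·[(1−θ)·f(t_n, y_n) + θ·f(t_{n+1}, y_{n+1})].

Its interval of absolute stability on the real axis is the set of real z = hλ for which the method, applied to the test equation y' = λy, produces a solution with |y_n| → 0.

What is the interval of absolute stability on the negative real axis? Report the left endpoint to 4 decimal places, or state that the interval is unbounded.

(-3.7143, 0).

Test eqn y'=λy, z=hλ:
  y_{n+1} = y_n + z·[10/13·y_n + 3/13·y_{n+1}] ⇒ (1 − 3/13z)y_{n+1} = (1 + 10/13z)y_n
  R(z) = (1 + 10/13z)/(1 − 3/13z).

Need |R(x)|<1, x<0.
x=-0.47: |R|=0.5760
R=−1: 1+10/13x = −1+3/13x ⇒ -7/13x=2 ⇒ x=2/(-7/13)=-3.7143
Confirm numerically:
  x=-3.550: |R|=0.95137 <1
  x=-3.180: |R|=0.83407 <1
  x=-2.487: |R|=0.58013 <1
  x=-1.742: |R|=0.24251 <1
  x=-4.124: |R|=1.11304 >1
  x=-4.070: |R|=1.09877 >1
  x=-3.880: |R|=1.04708 >1
Interval (-3.7143, 0).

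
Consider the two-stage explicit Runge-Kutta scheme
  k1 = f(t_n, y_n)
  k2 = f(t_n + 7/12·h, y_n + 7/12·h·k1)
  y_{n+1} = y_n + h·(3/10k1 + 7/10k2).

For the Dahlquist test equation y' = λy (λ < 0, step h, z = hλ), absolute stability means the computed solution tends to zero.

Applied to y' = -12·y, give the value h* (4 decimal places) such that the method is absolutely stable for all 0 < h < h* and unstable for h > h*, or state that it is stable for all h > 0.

With y'=λy (z=hλ):
  k1=λy_n ⇒ h·k1=z·y_n;  k2=λ(1+7/12z)y_n ⇒ h·k2=z(1+7/12z)y_n
  y_{n+1}/y_n = 1 + 3/10z + 7/10z(1+7/12z) = 1 + z + 49/120z²
  so R(z) = 1 + z + 49/120z².

Solve |R(x)|<1 on ℝ⁻.
x=-0.77: |R|=0.4721
R=1: x+49/120x²=0 ⇒ x=−120/49=-2.4490; min R=1−1/(4·49/120)=0.3878>−1
Confirm numerically:
  x=-2.040: |R|=0.65932 <1
  x=-1.809: |R|=0.52726 <1
  x=-1.236: |R|=0.38781 <1
  x=-1.147: |R|=0.39021 <1
  x=-2.881: |R|=1.50823 >1
  x=-2.567: |R|=1.12371 >1
Stable set (-2.4490, 0).

(-2.4490,0); λ=-12 ⇒ h* = (120/49)/12 = 0.2041.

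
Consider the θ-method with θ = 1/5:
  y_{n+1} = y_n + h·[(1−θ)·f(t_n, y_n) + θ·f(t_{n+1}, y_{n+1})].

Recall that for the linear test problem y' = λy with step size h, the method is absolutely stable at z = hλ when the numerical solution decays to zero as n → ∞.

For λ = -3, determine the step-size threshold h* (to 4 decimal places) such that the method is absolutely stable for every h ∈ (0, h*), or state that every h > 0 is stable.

Test eqn y'=λy, z=hλ:
  y_{n+1} = y_n + z·[4/5·y_n + 1/5·y_{n+1}] ⇒ (1 − 1/5z)y_{n+1} = (1 + 4/5z)y_n
  so R(z) = (1 + 4/5z)/(1 − 1/5z).

Find x<0 with |R(x)|<1.
x=-1.61: |R|=0.2179
R=−1: 1+4/5x = −1+1/5x ⇒ -3/5x=2 ⇒ x=2/(-3/5)=-3.3333
Confirm numerically:
  x=-1.850: |R|=0.35036 <1
  x=-1.779: |R|=0.31214 <1
  x=-1.752: |R|=0.29739 <1
  x=-3.437: |R|=1.03686 >1
  x=-3.426: |R|=1.03299 >1
So |R|<1 on (-3.3333, 0).

(-3.3333,0); λ=-3 ⇒ h* = (10/3)/3 = 1.1111.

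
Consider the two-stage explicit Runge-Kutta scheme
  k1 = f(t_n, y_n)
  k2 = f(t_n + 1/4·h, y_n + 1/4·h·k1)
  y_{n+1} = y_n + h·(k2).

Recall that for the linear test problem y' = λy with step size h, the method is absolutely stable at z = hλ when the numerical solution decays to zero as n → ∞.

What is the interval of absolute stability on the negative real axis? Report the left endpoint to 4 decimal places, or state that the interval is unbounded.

z∈(-4.0000,0).

With y'=λy (z=hλ):
  k1=λy_n ⇒ h·k1=z·y_n;  k2=λ(1+1/4z)y_n ⇒ h·k2=z(1+1/4z)y_n
  y_{n+1}/y_n = 1 + z(1+1/4z) = 1 + z + 1/4z²
  R(z) = 1 + z + 1/4z².

Boundary: |R(x)|=1, x<0.
x=-0.96: |R|=0.2704
R=1: x+1/4x²=0 ⇒ x=−4=-4.0000; min R=1−1/(4·1/4)=0.0000>−1
Confirm numerically:
  x=-3.113: |R|=0.30969 <1
  x=-2.841: |R|=0.17682 <1
  x=-2.314: |R|=0.02465 <1
  x=-4.343: |R|=1.37241 >1
  x=-4.228: |R|=1.24100 >1
Stable set (-4.0000, 0).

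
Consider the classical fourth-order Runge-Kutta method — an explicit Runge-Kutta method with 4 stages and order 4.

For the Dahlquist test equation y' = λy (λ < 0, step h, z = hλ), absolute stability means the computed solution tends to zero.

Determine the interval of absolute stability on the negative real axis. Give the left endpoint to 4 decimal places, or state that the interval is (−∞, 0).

With y'=λy (z=hλ):
  order 4, 4-stage ⇒ R(z)=1+z+z^2/2+z^3/6+z^4/24
  (e.g. R(-1.36)=0.28810, |R|=0.28810)

Boundary: |R(x)|=1, x<0.
x=-1.36: |R|=0.2881
|R(-2.4)|=0.5584 |R(-1.88)|=0.3003 |R(-0.74)|=0.4788
Bisect:
  x_lo=-3.6807 |R|=3.4296  x_hi=-0.2166 |R|=0.8052
  mid=-1.94867 |R|=0.31752 →hi
  mid=-2.81468 |R|=1.04522 →lo
  mid=-2.38168 |R|=0.54355 →hi
  mid=-2.59818 |R|=0.75264 →hi
  mid=-2.70643 |R|=0.88747 →hi
  mid=-2.76056 |R|=0.96334 →hi
  mid=-2.78762 |R|=1.00351 →lo
  mid=-2.77409 |R|=0.98324 →hi
  mid=-2.78085 |R|=0.99333 →hi
  ...
  [-2.78550,-2.78529] ⇒ x*=-2.7853
So |R|<1 on (-2.7853, 0).

(-2.7853, 0).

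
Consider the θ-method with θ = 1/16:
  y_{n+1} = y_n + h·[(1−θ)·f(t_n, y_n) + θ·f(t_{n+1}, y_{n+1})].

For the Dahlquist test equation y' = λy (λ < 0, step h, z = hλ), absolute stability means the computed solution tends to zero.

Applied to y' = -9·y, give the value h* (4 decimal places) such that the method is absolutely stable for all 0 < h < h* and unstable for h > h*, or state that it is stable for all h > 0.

(-2.2857,0); λ=-9 ⇒ h* = (16/7)/9 = 0.2540.

With y'=λy (z=hλ):
  y_{n+1} = y_n + z·[15/16·y_n + 1/16·y_{n+1}] ⇒ (1 − 1/16z)y_{n+1} = (1 + 15/16z)y_n
  R(z) = (1 + 15/16z)/(1 − 1/16z).

Find x<0 with |R(x)|<1.
x=-0.55: |R|=0.4683
R=−1: 1+15/16x = −1+1/16x ⇒ -7/8x=2 ⇒ x=2/(-7/8)=-2.2857
Confirm numerically:
  x=-1.797: |R|=0.61555 <1
  x=-1.657: |R|=0.50150 <1
  x=-1.246: |R|=0.15598 <1
  x=-1.182: |R|=0.10069 <1
  x=-2.864: |R|=1.42918 >1
  x=-2.586: |R|=1.22619 >1
  x=-2.525: |R|=1.18084 >1
Stable set (-2.2857, 0).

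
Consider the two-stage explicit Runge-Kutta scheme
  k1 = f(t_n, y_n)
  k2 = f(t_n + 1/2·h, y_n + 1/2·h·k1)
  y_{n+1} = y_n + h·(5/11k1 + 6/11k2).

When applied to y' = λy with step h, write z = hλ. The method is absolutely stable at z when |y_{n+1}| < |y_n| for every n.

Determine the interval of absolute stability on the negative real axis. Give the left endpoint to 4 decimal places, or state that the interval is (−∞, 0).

Set f=λy, z=hλ:
  k1=λy_n ⇒ h·k1=z·y_n;  k2=λ(1+1/2z)y_n ⇒ h·k2=z(1+1/2z)y_n
  y_{n+1}/y_n = 1 + 5/11z + 6/11z(1+1/2z) = 1 + z + 3/11z²
  R(z) = 1 + z + 3/11z².

Need |R(x)|<1, x<0.
x=-1.01: |R|=0.2682
R=1: x+3/11x²=0 ⇒ x=−11/3=-3.6667; min R=1−1/(4·3/11)=0.0833>−1
Confirm numerically:
  x=-2.945: |R|=0.42037 <1
  x=-2.604: |R|=0.24531 <1
  x=-1.778: |R|=0.08417 <1
  x=-1.563: |R|=0.10326 <1
  x=-4.006: |R|=1.37074 >1
  x=-3.802: |R|=1.14033 >1
Interval (-3.6667, 0).

(-3.6667, 0).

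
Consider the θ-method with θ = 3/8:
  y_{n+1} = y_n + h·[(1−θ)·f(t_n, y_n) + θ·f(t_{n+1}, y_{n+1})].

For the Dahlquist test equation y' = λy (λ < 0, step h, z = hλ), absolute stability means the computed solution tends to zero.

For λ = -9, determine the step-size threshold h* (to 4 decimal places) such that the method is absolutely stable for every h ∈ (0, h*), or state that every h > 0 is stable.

(-8.0000,0); λ=-9 ⇒ h* = (8)/9 = 0.8889.

Test eqn y'=λy, z=hλ:
  y_{n+1} = y_n + z·[5/8·y_n + 3/8·y_{n+1}] ⇒ (1 − 3/8z)y_{n+1} = (1 + 5/8z)y_n
  R(z) = (1 + 5/8z)/(1 − 3/8z).

Boundary: |R(x)|=1, x<0.
x=-0.35: |R|=0.6906
R=−1: 1+5/8x = −1+3/8x ⇒ -1/4x=2 ⇒ x=2/(-1/4)=-8.0000
Confirm numerically:
  x=-7.912: |R|=0.99445 <1
  x=-5.186: |R|=0.76110 <1
  x=-5.085: |R|=0.74930 <1
  x=-3.754: |R|=0.55913 <1
  x=-8.577: |R|=1.03421 >1
  x=-8.251: |R|=1.01533 >1
  x=-8.194: |R|=1.01191 >1
So |R|<1 on (-8.0000, 0).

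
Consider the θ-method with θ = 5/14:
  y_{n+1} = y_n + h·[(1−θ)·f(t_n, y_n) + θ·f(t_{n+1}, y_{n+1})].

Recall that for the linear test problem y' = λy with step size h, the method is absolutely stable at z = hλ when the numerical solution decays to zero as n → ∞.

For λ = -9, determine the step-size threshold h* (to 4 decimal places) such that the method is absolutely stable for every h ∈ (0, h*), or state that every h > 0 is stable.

Set f=λy, z=hλ:
  y_{n+1} = y_n + z·[9/14·y_n + 5/14·y_{n+1}] ⇒ (1 − 5/14z)y_{n+1} = (1 + 9/14z)y_n
  Hence R(z) = (1 + 9/14z)/(1 − 5/14z).

Solve |R(x)|<1 on ℝ⁻.
x=-1.16: |R|=0.1798
R=−1: 1+9/14x = −1+5/14x ⇒ -2/7x=2 ⇒ x=2/(-2/7)=-7.0000
Confirm numerically:
  x=-5.100: |R|=0.80759 <1
  x=-4.818: |R|=0.77086 <1
  x=-4.731: |R|=0.75897 <1
  x=-7.531: |R|=1.04112 >1
  x=-7.346: |R|=1.02728 >1
Interval (-7.0000, 0).

(-7.0000,0); λ=-9 ⇒ h* = (7)/9 = 0.7778.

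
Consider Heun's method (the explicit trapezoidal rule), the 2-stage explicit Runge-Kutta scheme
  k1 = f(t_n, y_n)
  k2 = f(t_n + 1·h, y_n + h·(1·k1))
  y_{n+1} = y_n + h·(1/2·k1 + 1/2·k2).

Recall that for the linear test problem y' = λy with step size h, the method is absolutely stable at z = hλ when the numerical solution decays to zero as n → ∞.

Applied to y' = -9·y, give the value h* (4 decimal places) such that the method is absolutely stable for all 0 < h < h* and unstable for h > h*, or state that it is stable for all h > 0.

(-2.0000,0); λ=-9 ⇒ h* = 0.2222.

On y'=λy, z=hλ:
  order 2, 2-stage ⇒ R(z)=1+z+z^2/2
  (e.g. R(-1.13)=0.50845, |R|=0.50845)

Need |R(x)|<1, x<0.
x=-1.13: |R|=0.5085
|R(-2.01)|=1.0100 |R(-1.04)|=0.5008 |R(-1.01)|=0.5000
Bisect:
  x_lo=-2.6699 |R|=1.8943  x_hi=-0.2621 |R|=0.7723
  mid=-1.46599 |R|=0.60857 →hi
  mid=-2.06794 |R|=1.07025 →lo
  mid=-1.76696 |R|=0.79412 →hi
  mid=-1.91745 |R|=0.92086 →hi
  mid=-1.99270 |R|=0.99272 →hi
  mid=-2.03032 |R|=1.03078 →lo
  mid=-2.01151 |R|=1.01157 →lo
  mid=-2.00210 |R|=1.00211 →lo
  mid=-1.99740 |R|=0.99740 →hi
  mid=-1.99975 |R|=0.99975 →hi
  ...
  [-2.00005,-1.99990] ⇒ x*=-2.0000
Interval (-2.0000, 0).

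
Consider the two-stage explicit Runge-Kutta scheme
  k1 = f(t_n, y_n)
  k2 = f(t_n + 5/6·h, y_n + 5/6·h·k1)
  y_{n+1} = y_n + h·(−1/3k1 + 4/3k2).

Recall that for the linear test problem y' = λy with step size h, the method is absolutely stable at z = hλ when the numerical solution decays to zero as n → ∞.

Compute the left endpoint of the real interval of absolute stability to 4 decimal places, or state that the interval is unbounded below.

left endpoint -0.9000.

Test eqn y'=λy, z=hλ:
  k1=λy_n ⇒ h·k1=z·y_n;  k2=λ(1+5/6z)y_n ⇒ h·k2=z(1+5/6z)y_n
  y_{n+1}/y_n = 1 − 1/3z + 4/3z(1+5/6z) = 1 + z + 10/9z²
  ⇒ R(z) = 1 + z + 10/9z².

Solve |R(x)|<1 on ℝ⁻.
x=-1.69: |R|=2.4834
R=1: x+10/9x²=0 ⇒ x=−9/10=-0.9000; min R=1−1/(4·10/9)=0.7750>−1
Confirm numerically:
  x=-0.512: |R|=0.77927 <1
  x=-0.475: |R|=0.77569 <1
  x=-0.396: |R|=0.77824 <1
  x=-1.389: |R|=1.75469 >1
  x=-1.306: |R|=1.58915 >1
Interval (-0.9000, 0).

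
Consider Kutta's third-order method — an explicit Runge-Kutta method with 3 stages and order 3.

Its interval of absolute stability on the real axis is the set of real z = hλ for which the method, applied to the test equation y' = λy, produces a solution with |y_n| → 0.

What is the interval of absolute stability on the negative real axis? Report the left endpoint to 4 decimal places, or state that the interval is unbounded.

With y'=λy (z=hλ):
  order 3, 3-stage ⇒ R(z)=1+z+z^2/2+z^3/6
  (e.g. R(-1.7)=-0.07383, |R|=0.07383)

Solve |R(x)|<1 on ℝ⁻.
x=-1.7: |R|=0.0738
|R(-2.44)|=0.8843 |R(-1.88)|=0.2202 |R(-0.57)|=0.5616
Bisect:
  x_lo=-3.1235 |R|=2.3244  x_hi=-0.1217 |R|=0.8854
  mid=-1.62262 |R|=0.01820 →hi
  mid=-2.37308 |R|=0.78466 →hi
  mid=-2.74831 |R|=1.43146 →lo
  mid=-2.56069 |R|=1.08059 →lo
  mid=-2.46688 |R|=0.92617 →hi
  mid=-2.51379 |R|=1.00172 →lo
  mid=-2.49034 |R|=0.96353 →hi
  mid=-2.50206 |R|=0.98252 →hi
  mid=-2.50793 |R|=0.99209 →hi
  mid=-2.51086 |R|=0.99690 →hi
  ...
  [-2.51287,-2.51269] ⇒ x*=-2.5127
Interval (-2.5127, 0).

(-2.5127, 0).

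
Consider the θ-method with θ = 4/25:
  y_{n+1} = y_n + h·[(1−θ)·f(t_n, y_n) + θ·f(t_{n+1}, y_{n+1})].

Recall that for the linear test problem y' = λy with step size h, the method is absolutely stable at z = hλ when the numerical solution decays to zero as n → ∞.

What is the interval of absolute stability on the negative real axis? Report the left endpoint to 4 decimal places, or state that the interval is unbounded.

z∈(-2.9412,0).

On y'=λy, z=hλ:
  y_{n+1} = y_n + z·[21/25·y_n + 4/25·y_{n+1}] ⇒ (1 − 4/25z)y_{n+1} = (1 + 21/25z)y_n
  R(z) = (1 + 21/25z)/(1 − 4/25z).

Boundary: |R(x)|=1, x<0.
x=-1.44: |R|=0.1704
R=−1: 1+21/25x = −1+4/25x ⇒ -17/25x=2 ⇒ x=2/(-17/25)=-2.9412
Confirm numerically:
  x=-2.916: |R|=0.98833 <1
  x=-2.721: |R|=0.89569 <1
  x=-1.473: |R|=0.19206 <1
  x=-3.509: |R|=1.24728 >1
  x=-3.467: |R|=1.22998 >1
  x=-3.292: |R|=1.15626 >1
So |R|<1 on (-2.9412, 0).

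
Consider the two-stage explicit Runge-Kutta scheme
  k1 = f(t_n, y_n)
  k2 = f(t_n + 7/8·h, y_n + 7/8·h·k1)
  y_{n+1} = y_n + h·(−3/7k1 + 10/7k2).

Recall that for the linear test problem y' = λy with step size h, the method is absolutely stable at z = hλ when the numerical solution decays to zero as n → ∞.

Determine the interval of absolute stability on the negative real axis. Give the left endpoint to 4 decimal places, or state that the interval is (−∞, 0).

(-0.8000, 0).

Set f=λy, z=hλ:
  k1=λy_n ⇒ h·k1=z·y_n;  k2=λ(1+7/8z)y_n ⇒ h·k2=z(1+7/8z)y_n
  y_{n+1}/y_n = 1 − 3/7z + 10/7z(1+7/8z) = 1 + z + 5/4z²
  Hence R(z) = 1 + z + 5/4z².

Find x<0 with |R(x)|<1.
x=-1.71: |R|=2.9451
R=1: x+5/4x²=0 ⇒ x=−4/5=-0.8000; min R=1−1/(4·5/4)=0.8000>−1
Confirm numerically:
  x=-0.731: |R|=0.93695 <1
  x=-0.497: |R|=0.81176 <1
  x=-0.339: |R|=0.80465 <1
  x=-1.243: |R|=1.68831 >1
  x=-1.197: |R|=1.59401 >1
So |R|<1 on (-0.8000, 0).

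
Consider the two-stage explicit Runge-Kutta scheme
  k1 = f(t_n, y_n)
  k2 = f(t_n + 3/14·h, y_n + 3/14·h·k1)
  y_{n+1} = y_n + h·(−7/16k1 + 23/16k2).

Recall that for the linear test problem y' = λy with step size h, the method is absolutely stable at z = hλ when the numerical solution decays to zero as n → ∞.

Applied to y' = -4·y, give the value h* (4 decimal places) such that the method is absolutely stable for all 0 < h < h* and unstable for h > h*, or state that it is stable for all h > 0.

On y'=λy, z=hλ:
  k1=λy_n ⇒ h·k1=z·y_n;  k2=λ(1+3/14z)y_n ⇒ h·k2=z(1+3/14z)y_n
  y_{n+1}/y_n = 1 − 7/16z + 23/16z(1+3/14z) = 1 + z + 69/224z²
  Hence R(z) = 1 + z + 69/224z².

Boundary: |R(x)|=1, x<0.
x=-1.59: |R|=0.1887
R=1: x+69/224x²=0 ⇒ x=−224/69=-3.2464; min R=1−1/(4·69/224)=0.1884>−1
Confirm numerically:
  x=-2.352: |R|=0.35202 <1
  x=-2.279: |R|=0.32089 <1
  x=-1.853: |R|=0.20467 <1
  x=-3.777: |R|=1.61735 >1
  x=-3.637: |R|=1.43763 >1
So |R|<1 on (-3.2464, 0).

(-3.2464,0); λ=-4 ⇒ h* = (224/69)/4 = 0.8116.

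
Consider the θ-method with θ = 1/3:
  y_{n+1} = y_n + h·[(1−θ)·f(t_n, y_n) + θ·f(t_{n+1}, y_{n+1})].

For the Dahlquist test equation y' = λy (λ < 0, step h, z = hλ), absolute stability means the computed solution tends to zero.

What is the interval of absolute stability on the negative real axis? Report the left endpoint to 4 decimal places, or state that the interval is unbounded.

(-6.0000, 0).

With y'=λy (z=hλ):
  y_{n+1} = y_n + z·[2/3·y_n + 1/3·y_{n+1}] ⇒ (1 − 1/3z)y_{n+1} = (1 + 2/3z)y_n
  R(z) = (1 + 2/3z)/(1 − 1/3z).

Need |R(x)|<1, x<0.
x=-1.2: |R|=0.1429
R=−1: 1+2/3x = −1+1/3x ⇒ -1/3x=2 ⇒ x=2/(-1/3)=-6.0000
Confirm numerically:
  x=-5.748: |R|=0.97119 <1
  x=-4.827: |R|=0.85013 <1
  x=-3.886: |R|=0.69300 <1
  x=-3.678: |R|=0.65229 <1
  x=-6.402: |R|=1.04276 >1
  x=-6.131: |R|=1.01435 >1
So |R|<1 on (-6.0000, 0).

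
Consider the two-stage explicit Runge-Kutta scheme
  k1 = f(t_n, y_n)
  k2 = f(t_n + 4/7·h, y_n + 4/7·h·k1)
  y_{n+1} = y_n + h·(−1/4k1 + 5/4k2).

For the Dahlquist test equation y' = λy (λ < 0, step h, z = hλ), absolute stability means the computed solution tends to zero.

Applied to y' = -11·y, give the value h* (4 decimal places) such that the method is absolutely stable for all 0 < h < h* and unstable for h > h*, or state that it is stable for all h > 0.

(-1.4000,0); λ=-11 ⇒ h* = (7/5)/11 = 0.1273.

On y'=λy, z=hλ:
  k1=λy_n ⇒ h·k1=z·y_n;  k2=λ(1+4/7z)y_n ⇒ h·k2=z(1+4/7z)y_n
  y_{n+1}/y_n = 1 − 1/4z + 5/4z(1+4/7z) = 1 + z + 5/7z²
  ⇒ R(z) = 1 + z + 5/7z².

Need |R(x)|<1, x<0.
x=-1.02: |R|=0.7231
R=1: x+5/7x²=0 ⇒ x=−7/5=-1.4000; min R=1−1/(4·5/7)=0.6500>−1
Confirm numerically:
  x=-1.229: |R|=0.84989 <1
  x=-1.129: |R|=0.78146 <1
  x=-0.936: |R|=0.68978 <1
  x=-0.778: |R|=0.65435 <1
  x=-1.984: |R|=1.82761 >1
  x=-1.514: |R|=1.12328 >1
So |R|<1 on (-1.4000, 0).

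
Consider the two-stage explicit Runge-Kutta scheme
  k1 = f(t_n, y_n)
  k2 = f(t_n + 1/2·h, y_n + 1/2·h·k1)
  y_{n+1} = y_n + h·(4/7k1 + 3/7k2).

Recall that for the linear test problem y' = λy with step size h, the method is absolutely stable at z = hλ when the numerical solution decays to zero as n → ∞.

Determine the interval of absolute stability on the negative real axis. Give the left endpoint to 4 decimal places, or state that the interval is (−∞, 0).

z∈(-4.6667,0).

On y'=λy, z=hλ:
  k1=λy_n ⇒ h·k1=z·y_n;  k2=λ(1+1/2z)y_n ⇒ h·k2=z(1+1/2z)y_n
  y_{n+1}/y_n = 1 + 4/7z + 3/7z(1+1/2z) = 1 + z + 3/14z²
  so R(z) = 1 + z + 3/14z².

Boundary: |R(x)|=1, x<0.
x=-0.31: |R|=0.7106
R=1: x+3/14x²=0 ⇒ x=−14/3=-4.6667; min R=1−1/(4·3/14)=-0.1667>−1
Confirm numerically:
  x=-4.305: |R|=0.66636 <1
  x=-4.065: |R|=0.47591 <1
  x=-3.732: |R|=0.25253 <1
  x=-5.246: |R|=1.65125 >1
  x=-4.902: |R|=1.24720 >1
So |R|<1 on (-4.6667, 0).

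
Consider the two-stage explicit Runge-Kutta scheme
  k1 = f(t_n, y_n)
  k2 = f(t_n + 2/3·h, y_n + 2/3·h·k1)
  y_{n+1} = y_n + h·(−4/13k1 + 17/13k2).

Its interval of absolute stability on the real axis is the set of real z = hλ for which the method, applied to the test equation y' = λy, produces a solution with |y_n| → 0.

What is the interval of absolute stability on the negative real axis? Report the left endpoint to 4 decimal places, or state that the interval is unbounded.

With y'=λy (z=hλ):
  k1=λy_n ⇒ h·k1=z·y_n;  k2=λ(1+2/3z)y_n ⇒ h·k2=z(1+2/3z)y_n
  y_{n+1}/y_n = 1 − 4/13z + 17/13z(1+2/3z) = 1 + z + 34/39z²
  Hence R(z) = 1 + z + 34/39z².

Boundary: |R(x)|=1, x<0.
x=-1.02: |R|=0.8870
R=1: x+34/39x²=0 ⇒ x=−39/34=-1.1471; min R=1−1/(4·34/39)=0.7132>−1
Confirm numerically:
  x=-0.874: |R|=0.79194 <1
  x=-0.857: |R|=0.78329 <1
  x=-0.589: |R|=0.71344 <1
  x=-1.694: |R|=1.80773 >1
  x=-1.336: |R|=1.22006 >1
  x=-1.329: |R|=1.21080 >1
Stable set (-1.1471, 0).

(-1.1471, 0).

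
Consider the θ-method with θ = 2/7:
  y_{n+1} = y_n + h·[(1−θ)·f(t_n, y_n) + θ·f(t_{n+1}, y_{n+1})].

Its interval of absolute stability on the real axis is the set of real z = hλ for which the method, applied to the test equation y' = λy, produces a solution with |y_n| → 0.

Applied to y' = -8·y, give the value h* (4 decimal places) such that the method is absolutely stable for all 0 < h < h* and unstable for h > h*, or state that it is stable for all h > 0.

(-4.6667,0); λ=-8 ⇒ h* = (14/3)/8 = 0.5833.

Set f=λy, z=hλ:
  y_{n+1} = y_n + z·[5/7·y_n + 2/7·y_{n+1}] ⇒ (1 − 2/7z)y_{n+1} = (1 + 5/7z)y_n
  ⇒ R(z) = (1 + 5/7z)/(1 − 2/7z).

Find x<0 with |R(x)|<1.
x=-0.56: |R|=0.5172
R=−1: 1+5/7x = −1+2/7x ⇒ -3/7x=2 ⇒ x=2/(-3/7)=-4.6667
Confirm numerically:
  x=-3.885: |R|=0.84123 <1
  x=-2.737: |R|=0.53591 <1
  x=-2.341: |R|=0.40276 <1
  x=-5.157: |R|=1.08496 >1
  x=-4.790: |R|=1.02232 >1
Stable set (-4.6667, 0).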